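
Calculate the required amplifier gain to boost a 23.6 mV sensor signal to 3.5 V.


Gain = Vout / Vin (converting to same units).
G = 3.5 V / 23.6 mV
G = 3500.0 mV / 23.6 mV
G = 148.31

148.31


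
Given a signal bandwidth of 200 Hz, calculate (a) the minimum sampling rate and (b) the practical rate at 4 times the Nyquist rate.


By Nyquist theorem, fs_min = 2 * fmax.
fs_min = 2 * 200 = 400 Hz
Practical rate = 4 * fs_min = 4 * 400 = 1600 Hz

fs_min = 400 Hz, fs_practical = 1600 Hz


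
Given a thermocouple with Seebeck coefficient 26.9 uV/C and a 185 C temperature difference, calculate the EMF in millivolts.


The thermocouple output V = sensitivity * dT.
V = 26.9 uV/C * 185 C
V = 4976.5 uV
V = 4.976 mV

4.976 mV


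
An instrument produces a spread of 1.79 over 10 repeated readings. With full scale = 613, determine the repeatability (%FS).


Repeatability = (spread / full scale) * 100%.
R = (1.79 / 613) * 100
R = 0.292 %FS

0.292 %FS


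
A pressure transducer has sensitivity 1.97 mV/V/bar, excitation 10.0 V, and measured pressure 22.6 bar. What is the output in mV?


Output = sensitivity * Vex * P.
Vout = 1.97 * 10.0 * 22.6
Vout = 19.7 * 22.6
Vout = 445.22 mV

445.22 mV


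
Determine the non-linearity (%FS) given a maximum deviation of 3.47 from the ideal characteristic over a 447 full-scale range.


Linearity error = (max deviation / full scale) * 100%.
Linearity = (3.47 / 447) * 100
Linearity = 0.776 %FS

0.776 %FS


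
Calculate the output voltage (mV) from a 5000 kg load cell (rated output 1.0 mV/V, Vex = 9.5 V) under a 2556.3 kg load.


Vout = rated_output * Vex * (load / capacity).
Vout = 1.0 * 9.5 * (2556.3 / 5000)
Vout = 1.0 * 9.5 * 0.51126
Vout = 4.857 mV

4.857 mV


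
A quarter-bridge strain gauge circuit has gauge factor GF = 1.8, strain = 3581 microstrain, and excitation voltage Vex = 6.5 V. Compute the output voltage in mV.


Quarter bridge output: Vout = (GF * epsilon * Vex) / 4.
Vout = (1.8 * 3581e-6 * 6.5) / 4
Vout = 0.0418977 / 4 V
Vout = 0.01047442 V = 10.4744 mV

10.4744 mV


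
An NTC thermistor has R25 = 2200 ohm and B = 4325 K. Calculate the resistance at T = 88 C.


NTC thermistor equation: Rt = R25 * exp(B * (1/T - 1/T25)).
T in Kelvin: 361.15 K, T25 = 298.15 K
1/T - 1/T25 = 1/361.15 - 1/298.15 = -0.00058508
B * (1/T - 1/T25) = 4325 * -0.00058508 = -2.5305
Rt = 2200 * exp(-2.5305) = 175.2 ohm

175.2 ohm


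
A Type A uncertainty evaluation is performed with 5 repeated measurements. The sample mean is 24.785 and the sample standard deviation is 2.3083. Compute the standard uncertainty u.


The standard uncertainty for Type A evaluation is u = s / sqrt(n).
u = 2.3083 / sqrt(5)
u = 2.3083 / 2.2361
u = 1.0323

1.0323


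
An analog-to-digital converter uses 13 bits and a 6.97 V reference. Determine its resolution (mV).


The resolution (LSB) of an ADC is Vref / 2^n.
LSB = 6.97 / 2^13
LSB = 6.97 / 8192
LSB = 0.00085083 V = 0.85083008 mV

0.85083008 mV


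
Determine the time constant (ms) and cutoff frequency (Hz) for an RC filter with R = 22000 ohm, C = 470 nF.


Time constant: tau = R * C.
tau = 22000 * 4.70e-07 = 0.01034 s
tau = 10.34 ms
Cutoff frequency: fc = 1 / (2*pi*R*C).
fc = 1 / (2*pi*0.01034) = 15.39 Hz

tau = 10.34 ms, fc = 15.39 Hz


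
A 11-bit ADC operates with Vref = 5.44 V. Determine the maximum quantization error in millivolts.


The maximum quantization error is +/- LSB/2.
LSB = Vref / 2^n = 5.44 / 2048 = 0.00265625 V
Max error = LSB / 2 = 0.00265625 / 2 = 0.00132813 V
Max error = 1.3281 mV

1.3281 mV


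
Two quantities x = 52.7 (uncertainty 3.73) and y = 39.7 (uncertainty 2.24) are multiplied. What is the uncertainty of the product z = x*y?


For a product z = x*y, the relative uncertainty is:
uz/z = sqrt((ux/x)^2 + (uy/y)^2)
Relative uncertainties: ux/x = 3.73/52.7 = 0.070778
uy/y = 2.24/39.7 = 0.056423
z = 52.7 * 39.7 = 2092.2
uz = 2092.2 * sqrt(0.070778^2 + 0.056423^2) = 189.376

189.376


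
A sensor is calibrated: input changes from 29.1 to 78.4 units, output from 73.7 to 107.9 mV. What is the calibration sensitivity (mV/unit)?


Sensitivity = (y2 - y1) / (x2 - x1).
S = (107.9 - 73.7) / (78.4 - 29.1)
S = 34.2 / 49.3
S = 0.6937 mV/unit

0.6937 mV/unit


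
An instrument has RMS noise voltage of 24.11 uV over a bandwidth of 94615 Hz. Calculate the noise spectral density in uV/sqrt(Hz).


Noise spectral density = Vrms / sqrt(BW).
NSD = 24.11 / sqrt(94615)
NSD = 24.11 / 307.5955
NSD = 0.0784 uV/sqrt(Hz)

0.0784 uV/sqrt(Hz)


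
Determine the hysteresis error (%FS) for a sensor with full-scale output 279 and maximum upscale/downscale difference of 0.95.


Hysteresis = (max difference / full scale) * 100%.
H = (0.95 / 279) * 100
H = 0.341 %FS

0.341 %FS


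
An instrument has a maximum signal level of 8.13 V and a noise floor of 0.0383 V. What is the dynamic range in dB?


Dynamic range = 20 * log10(Vmax / Vnoise).
DR = 20 * log10(8.13 / 0.0383)
DR = 20 * log10(212.27)
DR = 46.54 dB

46.54 dB


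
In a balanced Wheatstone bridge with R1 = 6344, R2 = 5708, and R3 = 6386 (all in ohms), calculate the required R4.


At balance: R1*R4 = R2*R3, so R4 = R2*R3/R1.
R4 = 5708 * 6386 / 6344
R4 = 36451288 / 6344
R4 = 5745.79 ohm

5745.79 ohm


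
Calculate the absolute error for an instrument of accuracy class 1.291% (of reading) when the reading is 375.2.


Absolute error = (accuracy% / 100) * reading.
Error = (1.291 / 100) * 375.2
Error = 0.01291 * 375.2
Error = 4.8438

4.8438


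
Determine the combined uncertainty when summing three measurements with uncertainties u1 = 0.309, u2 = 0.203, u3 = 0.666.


For a sum of independent quantities, uc = sqrt(u1^2 + u2^2 + u3^2).
uc = sqrt(0.309^2 + 0.203^2 + 0.666^2)
uc = sqrt(0.095481 + 0.041209 + 0.443556)
uc = 0.7617

0.7617


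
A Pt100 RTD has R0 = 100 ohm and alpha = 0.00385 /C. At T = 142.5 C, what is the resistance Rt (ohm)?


The RTD equation: Rt = R0 * (1 + alpha * T).
Rt = 100 * (1 + 0.00385 * 142.5)
Rt = 100 * (1 + 0.548625)
Rt = 100 * 1.548625
Rt = 154.862 ohm

154.862 ohm


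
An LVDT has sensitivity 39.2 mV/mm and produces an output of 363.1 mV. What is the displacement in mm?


Displacement = Vout / sensitivity.
d = 363.1 / 39.2
d = 9.263 mm

9.263 mm


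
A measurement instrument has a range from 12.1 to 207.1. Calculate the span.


Span = upper range - lower range.
Span = 207.1 - (12.1)
Span = 195.0

195.0


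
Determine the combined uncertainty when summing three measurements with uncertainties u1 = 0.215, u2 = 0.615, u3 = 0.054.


For a sum of independent quantities, uc = sqrt(u1^2 + u2^2 + u3^2).
uc = sqrt(0.215^2 + 0.615^2 + 0.054^2)
uc = sqrt(0.046225 + 0.378225 + 0.002916)
uc = 0.6537

0.6537


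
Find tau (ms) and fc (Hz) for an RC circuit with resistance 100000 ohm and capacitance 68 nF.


Time constant: tau = R * C.
tau = 100000 * 6.80e-08 = 0.0068 s
tau = 6.8 ms
Cutoff frequency: fc = 1 / (2*pi*R*C).
fc = 1 / (2*pi*0.0068) = 23.41 Hz

tau = 6.8 ms, fc = 23.41 Hz


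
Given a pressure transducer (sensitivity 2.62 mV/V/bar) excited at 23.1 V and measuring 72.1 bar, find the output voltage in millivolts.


Output = sensitivity * Vex * P.
Vout = 2.62 * 23.1 * 72.1
Vout = 60.522 * 72.1
Vout = 4363.64 mV

4363.64 mV


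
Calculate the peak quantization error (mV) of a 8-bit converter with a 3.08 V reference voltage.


The maximum quantization error is +/- LSB/2.
LSB = Vref / 2^n = 3.08 / 256 = 0.01203125 V
Max error = LSB / 2 = 0.01203125 / 2 = 0.00601563 V
Max error = 6.0156 mV

6.0156 mV


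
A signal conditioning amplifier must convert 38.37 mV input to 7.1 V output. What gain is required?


Gain = Vout / Vin (converting to same units).
G = 7.1 V / 38.37 mV
G = 7100.0 mV / 38.37 mV
G = 185.04

185.04


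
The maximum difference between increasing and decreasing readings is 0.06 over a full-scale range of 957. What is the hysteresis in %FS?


Hysteresis = (max difference / full scale) * 100%.
H = (0.06 / 957) * 100
H = 0.006 %FS

0.006 %FS


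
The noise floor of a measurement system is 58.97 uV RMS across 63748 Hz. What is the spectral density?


Noise spectral density = Vrms / sqrt(BW).
NSD = 58.97 / sqrt(63748)
NSD = 58.97 / 252.4837
NSD = 0.2336 uV/sqrt(Hz)

0.2336 uV/sqrt(Hz)


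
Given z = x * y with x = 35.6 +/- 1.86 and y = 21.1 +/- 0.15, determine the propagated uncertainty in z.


For a product z = x*y, the relative uncertainty is:
uz/z = sqrt((ux/x)^2 + (uy/y)^2)
Relative uncertainties: ux/x = 1.86/35.6 = 0.052247
uy/y = 0.15/21.1 = 0.007109
z = 35.6 * 21.1 = 751.2
uz = 751.2 * sqrt(0.052247^2 + 0.007109^2) = 39.608

39.608


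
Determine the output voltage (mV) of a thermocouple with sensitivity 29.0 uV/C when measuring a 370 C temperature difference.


The thermocouple output V = sensitivity * dT.
V = 29.0 uV/C * 370 C
V = 10730.0 uV
V = 10.73 mV

10.73 mV


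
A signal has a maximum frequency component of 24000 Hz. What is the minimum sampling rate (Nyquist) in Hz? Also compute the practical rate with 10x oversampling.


By Nyquist theorem, fs_min = 2 * fmax.
fs_min = 2 * 24000 = 48000 Hz
Practical rate = 10 * fs_min = 10 * 48000 = 480000 Hz

fs_min = 48000 Hz, fs_practical = 480000 Hz


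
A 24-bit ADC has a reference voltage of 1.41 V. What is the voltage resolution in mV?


The resolution (LSB) of an ADC is Vref / 2^n.
LSB = 1.41 / 2^24
LSB = 1.41 / 16777216
LSB = 8e-08 V = 8.404e-05 mV

8.404e-05 mV


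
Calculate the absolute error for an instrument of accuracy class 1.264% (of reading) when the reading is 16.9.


Absolute error = (accuracy% / 100) * reading.
Error = (1.264 / 100) * 16.9
Error = 0.01264 * 16.9
Error = 0.2136

0.2136


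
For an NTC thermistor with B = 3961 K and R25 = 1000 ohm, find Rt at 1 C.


NTC thermistor equation: Rt = R25 * exp(B * (1/T - 1/T25)).
T in Kelvin: 274.15 K, T25 = 298.15 K
1/T - 1/T25 = 1/274.15 - 1/298.15 = 0.00029362
B * (1/T - 1/T25) = 3961 * 0.00029362 = 1.163
Rt = 1000 * exp(1.163) = 3199.6 ohm

3199.6 ohm


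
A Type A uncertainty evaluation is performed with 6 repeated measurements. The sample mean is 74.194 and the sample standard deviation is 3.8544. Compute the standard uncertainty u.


The standard uncertainty for Type A evaluation is u = s / sqrt(n).
u = 3.8544 / sqrt(6)
u = 3.8544 / 2.4495
u = 1.5736

1.5736


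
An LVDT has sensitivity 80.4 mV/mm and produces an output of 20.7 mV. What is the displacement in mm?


Displacement = Vout / sensitivity.
d = 20.7 / 80.4
d = 0.257 mm

0.257 mm


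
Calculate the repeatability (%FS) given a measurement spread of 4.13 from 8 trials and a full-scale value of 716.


Repeatability = (spread / full scale) * 100%.
R = (4.13 / 716) * 100
R = 0.577 %FS

0.577 %FS


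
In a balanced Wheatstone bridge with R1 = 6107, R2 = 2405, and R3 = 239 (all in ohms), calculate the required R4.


At balance: R1*R4 = R2*R3, so R4 = R2*R3/R1.
R4 = 2405 * 239 / 6107
R4 = 574795 / 6107
R4 = 94.12 ohm

94.12 ohm


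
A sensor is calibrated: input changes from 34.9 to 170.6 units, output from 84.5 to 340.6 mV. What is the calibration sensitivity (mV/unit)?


Sensitivity = (y2 - y1) / (x2 - x1).
S = (340.6 - 84.5) / (170.6 - 34.9)
S = 256.1 / 135.7
S = 1.8873 mV/unit

1.8873 mV/unit


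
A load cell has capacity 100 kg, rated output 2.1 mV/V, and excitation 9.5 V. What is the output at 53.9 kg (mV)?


Vout = rated_output * Vex * (load / capacity).
Vout = 2.1 * 9.5 * (53.9 / 100)
Vout = 2.1 * 9.5 * 0.539
Vout = 10.753 mV

10.753 mV


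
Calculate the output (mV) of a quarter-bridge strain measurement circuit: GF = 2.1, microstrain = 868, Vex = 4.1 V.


Quarter bridge output: Vout = (GF * epsilon * Vex) / 4.
Vout = (2.1 * 868e-6 * 4.1) / 4
Vout = 0.00747348 / 4 V
Vout = 0.00186837 V = 1.8684 mV

1.8684 mV


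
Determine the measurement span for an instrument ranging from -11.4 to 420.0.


Span = upper range - lower range.
Span = 420.0 - (-11.4)
Span = 431.4

431.4


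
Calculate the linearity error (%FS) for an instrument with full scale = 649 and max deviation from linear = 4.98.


Linearity error = (max deviation / full scale) * 100%.
Linearity = (4.98 / 649) * 100
Linearity = 0.767 %FS

0.767 %FS


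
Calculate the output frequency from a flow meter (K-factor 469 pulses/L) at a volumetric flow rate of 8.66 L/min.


Frequency = K * Q / 60 (converting L/min to L/s).
f = 469 * 8.66 / 60
f = 4061.54 / 60
f = 67.69 Hz

67.69 Hz


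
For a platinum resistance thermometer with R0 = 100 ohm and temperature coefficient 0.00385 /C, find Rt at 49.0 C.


The RTD equation: Rt = R0 * (1 + alpha * T).
Rt = 100 * (1 + 0.00385 * 49.0)
Rt = 100 * (1 + 0.18865)
Rt = 100 * 1.18865
Rt = 118.865 ohm

118.865 ohm


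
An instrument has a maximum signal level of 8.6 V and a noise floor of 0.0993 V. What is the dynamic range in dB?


Dynamic range = 20 * log10(Vmax / Vnoise).
DR = 20 * log10(8.6 / 0.0993)
DR = 20 * log10(86.61)
DR = 38.75 dB

38.75 dB


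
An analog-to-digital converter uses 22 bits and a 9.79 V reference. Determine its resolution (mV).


The resolution (LSB) of an ADC is Vref / 2^n.
LSB = 9.79 / 2^22
LSB = 9.79 / 4194304
LSB = 2.33e-06 V = 0.00233412 mV

0.00233412 mV


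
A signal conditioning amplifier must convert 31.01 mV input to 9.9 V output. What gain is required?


Gain = Vout / Vin (converting to same units).
G = 9.9 V / 31.01 mV
G = 9900.0 mV / 31.01 mV
G = 319.25

319.25


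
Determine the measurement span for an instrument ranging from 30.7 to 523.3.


Span = upper range - lower range.
Span = 523.3 - (30.7)
Span = 492.6

492.6


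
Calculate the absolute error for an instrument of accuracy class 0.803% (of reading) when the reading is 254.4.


Absolute error = (accuracy% / 100) * reading.
Error = (0.803 / 100) * 254.4
Error = 0.00803 * 254.4
Error = 2.0428

2.0428


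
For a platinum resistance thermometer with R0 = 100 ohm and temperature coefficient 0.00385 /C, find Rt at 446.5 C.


The RTD equation: Rt = R0 * (1 + alpha * T).
Rt = 100 * (1 + 0.00385 * 446.5)
Rt = 100 * (1 + 1.719025)
Rt = 100 * 2.719025
Rt = 271.903 ohm

271.903 ohm


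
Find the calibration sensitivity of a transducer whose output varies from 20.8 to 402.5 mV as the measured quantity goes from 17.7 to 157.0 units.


Sensitivity = (y2 - y1) / (x2 - x1).
S = (402.5 - 20.8) / (157.0 - 17.7)
S = 381.7 / 139.3
S = 2.7401 mV/unit

2.7401 mV/unit


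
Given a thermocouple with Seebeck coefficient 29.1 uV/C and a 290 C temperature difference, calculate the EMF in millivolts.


The thermocouple output V = sensitivity * dT.
V = 29.1 uV/C * 290 C
V = 8439.0 uV
V = 8.439 mV

8.439 mV


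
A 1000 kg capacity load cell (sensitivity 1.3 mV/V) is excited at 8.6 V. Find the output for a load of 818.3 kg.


Vout = rated_output * Vex * (load / capacity).
Vout = 1.3 * 8.6 * (818.3 / 1000)
Vout = 1.3 * 8.6 * 0.8183
Vout = 9.149 mV

9.149 mV


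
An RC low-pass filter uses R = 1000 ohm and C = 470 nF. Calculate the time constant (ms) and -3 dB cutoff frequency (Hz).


Time constant: tau = R * C.
tau = 1000 * 4.70e-07 = 0.00047 s
tau = 0.47 ms
Cutoff frequency: fc = 1 / (2*pi*R*C).
fc = 1 / (2*pi*0.00047) = 338.63 Hz

tau = 0.47 ms, fc = 338.63 Hz


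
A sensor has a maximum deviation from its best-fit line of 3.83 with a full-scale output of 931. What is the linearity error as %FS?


Linearity error = (max deviation / full scale) * 100%.
Linearity = (3.83 / 931) * 100
Linearity = 0.411 %FS

0.411 %FS


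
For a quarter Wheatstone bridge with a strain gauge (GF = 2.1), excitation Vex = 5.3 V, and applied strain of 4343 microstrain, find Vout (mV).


Quarter bridge output: Vout = (GF * epsilon * Vex) / 4.
Vout = (2.1 * 4343e-6 * 5.3) / 4
Vout = 0.04833759 / 4 V
Vout = 0.0120844 V = 12.0844 mV

12.0844 mV


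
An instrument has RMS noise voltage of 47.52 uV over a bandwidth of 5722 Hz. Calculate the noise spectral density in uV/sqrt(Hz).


Noise spectral density = Vrms / sqrt(BW).
NSD = 47.52 / sqrt(5722)
NSD = 47.52 / 75.6439
NSD = 0.6282 uV/sqrt(Hz)

0.6282 uV/sqrt(Hz)


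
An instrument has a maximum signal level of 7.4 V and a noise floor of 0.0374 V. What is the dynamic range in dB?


Dynamic range = 20 * log10(Vmax / Vnoise).
DR = 20 * log10(7.4 / 0.0374)
DR = 20 * log10(197.86)
DR = 45.93 dB

45.93 dB


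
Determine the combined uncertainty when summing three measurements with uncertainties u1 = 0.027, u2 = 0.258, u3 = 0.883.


For a sum of independent quantities, uc = sqrt(u1^2 + u2^2 + u3^2).
uc = sqrt(0.027^2 + 0.258^2 + 0.883^2)
uc = sqrt(0.000729 + 0.066564 + 0.779689)
uc = 0.9203

0.9203


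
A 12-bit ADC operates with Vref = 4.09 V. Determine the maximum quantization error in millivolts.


The maximum quantization error is +/- LSB/2.
LSB = Vref / 2^n = 4.09 / 4096 = 0.00099854 V
Max error = LSB / 2 = 0.00099854 / 2 = 0.00049927 V
Max error = 0.4993 mV

0.4993 mV


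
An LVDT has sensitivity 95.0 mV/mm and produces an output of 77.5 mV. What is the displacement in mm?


Displacement = Vout / sensitivity.
d = 77.5 / 95.0
d = 0.816 mm

0.816 mm


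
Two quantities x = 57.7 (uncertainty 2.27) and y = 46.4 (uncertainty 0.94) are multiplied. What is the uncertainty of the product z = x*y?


For a product z = x*y, the relative uncertainty is:
uz/z = sqrt((ux/x)^2 + (uy/y)^2)
Relative uncertainties: ux/x = 2.27/57.7 = 0.039341
uy/y = 0.94/46.4 = 0.020259
z = 57.7 * 46.4 = 2677.3
uz = 2677.3 * sqrt(0.039341^2 + 0.020259^2) = 118.473

118.473


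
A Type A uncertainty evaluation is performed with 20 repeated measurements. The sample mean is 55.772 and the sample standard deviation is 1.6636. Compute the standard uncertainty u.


The standard uncertainty for Type A evaluation is u = s / sqrt(n).
u = 1.6636 / sqrt(20)
u = 1.6636 / 4.4721
u = 0.372

0.372


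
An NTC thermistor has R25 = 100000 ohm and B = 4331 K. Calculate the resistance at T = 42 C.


NTC thermistor equation: Rt = R25 * exp(B * (1/T - 1/T25)).
T in Kelvin: 315.15 K, T25 = 298.15 K
1/T - 1/T25 = 1/315.15 - 1/298.15 = -0.00018092
B * (1/T - 1/T25) = 4331 * -0.00018092 = -0.7836
Rt = 100000 * exp(-0.7836) = 45676.7 ohm

45676.7 ohm


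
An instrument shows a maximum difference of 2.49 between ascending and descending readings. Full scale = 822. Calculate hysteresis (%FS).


Hysteresis = (max difference / full scale) * 100%.
H = (2.49 / 822) * 100
H = 0.303 %FS

0.303 %FS


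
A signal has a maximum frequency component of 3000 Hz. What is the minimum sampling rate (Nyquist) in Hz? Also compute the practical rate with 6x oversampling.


By Nyquist theorem, fs_min = 2 * fmax.
fs_min = 2 * 3000 = 6000 Hz
Practical rate = 6 * fs_min = 6 * 6000 = 36000 Hz

fs_min = 6000 Hz, fs_practical = 36000 Hz


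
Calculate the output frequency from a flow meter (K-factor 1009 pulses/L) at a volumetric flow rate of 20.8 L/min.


Frequency = K * Q / 60 (converting L/min to L/s).
f = 1009 * 20.8 / 60
f = 20987.2 / 60
f = 349.79 Hz

349.79 Hz


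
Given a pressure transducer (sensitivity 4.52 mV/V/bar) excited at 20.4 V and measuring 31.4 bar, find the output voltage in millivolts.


Output = sensitivity * Vex * P.
Vout = 4.52 * 20.4 * 31.4
Vout = 92.208 * 31.4
Vout = 2895.33 mV

2895.33 mV


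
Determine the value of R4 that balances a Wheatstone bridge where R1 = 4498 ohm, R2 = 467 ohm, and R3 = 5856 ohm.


At balance: R1*R4 = R2*R3, so R4 = R2*R3/R1.
R4 = 467 * 5856 / 4498
R4 = 2734752 / 4498
R4 = 607.99 ohm

607.99 ohm


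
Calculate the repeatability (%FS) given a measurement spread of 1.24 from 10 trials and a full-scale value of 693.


Repeatability = (spread / full scale) * 100%.
R = (1.24 / 693) * 100
R = 0.179 %FS

0.179 %FS


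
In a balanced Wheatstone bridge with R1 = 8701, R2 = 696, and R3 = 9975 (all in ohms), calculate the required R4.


At balance: R1*R4 = R2*R3, so R4 = R2*R3/R1.
R4 = 696 * 9975 / 8701
R4 = 6942600 / 8701
R4 = 797.91 ohm

797.91 ohm


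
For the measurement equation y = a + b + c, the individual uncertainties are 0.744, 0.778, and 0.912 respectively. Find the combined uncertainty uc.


For a sum of independent quantities, uc = sqrt(u1^2 + u2^2 + u3^2).
uc = sqrt(0.744^2 + 0.778^2 + 0.912^2)
uc = sqrt(0.553536 + 0.605284 + 0.831744)
uc = 1.4109

1.4109


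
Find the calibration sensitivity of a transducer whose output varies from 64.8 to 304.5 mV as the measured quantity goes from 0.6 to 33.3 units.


Sensitivity = (y2 - y1) / (x2 - x1).
S = (304.5 - 64.8) / (33.3 - 0.6)
S = 239.7 / 32.7
S = 7.3303 mV/unit

7.3303 mV/unit


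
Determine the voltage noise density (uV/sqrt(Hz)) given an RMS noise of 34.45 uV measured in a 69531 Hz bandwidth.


Noise spectral density = Vrms / sqrt(BW).
NSD = 34.45 / sqrt(69531)
NSD = 34.45 / 263.6873
NSD = 0.1306 uV/sqrt(Hz)

0.1306 uV/sqrt(Hz)


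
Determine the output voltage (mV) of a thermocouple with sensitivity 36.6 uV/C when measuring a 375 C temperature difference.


The thermocouple output V = sensitivity * dT.
V = 36.6 uV/C * 375 C
V = 13725.0 uV
V = 13.725 mV

13.725 mV


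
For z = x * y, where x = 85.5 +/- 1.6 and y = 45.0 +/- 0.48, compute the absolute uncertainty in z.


For a product z = x*y, the relative uncertainty is:
uz/z = sqrt((ux/x)^2 + (uy/y)^2)
Relative uncertainties: ux/x = 1.6/85.5 = 0.018713
uy/y = 0.48/45.0 = 0.010667
z = 85.5 * 45.0 = 3847.5
uz = 3847.5 * sqrt(0.018713^2 + 0.010667^2) = 82.875

82.875


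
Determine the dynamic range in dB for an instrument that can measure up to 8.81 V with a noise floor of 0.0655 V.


Dynamic range = 20 * log10(Vmax / Vnoise).
DR = 20 * log10(8.81 / 0.0655)
DR = 20 * log10(134.5)
DR = 42.57 dB

42.57 dB


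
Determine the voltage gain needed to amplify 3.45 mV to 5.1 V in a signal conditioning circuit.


Gain = Vout / Vin (converting to same units).
G = 5.1 V / 3.45 mV
G = 5100.0 mV / 3.45 mV
G = 1478.26

1478.26


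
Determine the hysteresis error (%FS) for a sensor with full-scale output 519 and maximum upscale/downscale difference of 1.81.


Hysteresis = (max difference / full scale) * 100%.
H = (1.81 / 519) * 100
H = 0.349 %FS

0.349 %FS


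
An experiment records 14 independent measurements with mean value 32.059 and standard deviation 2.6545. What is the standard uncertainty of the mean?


The standard uncertainty for Type A evaluation is u = s / sqrt(n).
u = 2.6545 / sqrt(14)
u = 2.6545 / 3.7417
u = 0.7094

0.7094


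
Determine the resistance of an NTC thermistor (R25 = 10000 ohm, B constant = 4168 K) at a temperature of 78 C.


NTC thermistor equation: Rt = R25 * exp(B * (1/T - 1/T25)).
T in Kelvin: 351.15 K, T25 = 298.15 K
1/T - 1/T25 = 1/351.15 - 1/298.15 = -0.00050623
B * (1/T - 1/T25) = 4168 * -0.00050623 = -2.11
Rt = 10000 * exp(-2.11) = 1212.4 ohm

1212.4 ohm


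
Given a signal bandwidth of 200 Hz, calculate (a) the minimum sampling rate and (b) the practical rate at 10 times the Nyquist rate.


By Nyquist theorem, fs_min = 2 * fmax.
fs_min = 2 * 200 = 400 Hz
Practical rate = 10 * fs_min = 10 * 400 = 4000 Hz

fs_min = 400 Hz, fs_practical = 4000 Hz


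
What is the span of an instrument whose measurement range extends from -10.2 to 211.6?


Span = upper range - lower range.
Span = 211.6 - (-10.2)
Span = 221.8

221.8


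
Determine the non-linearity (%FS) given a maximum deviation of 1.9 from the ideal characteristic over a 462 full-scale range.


Linearity error = (max deviation / full scale) * 100%.
Linearity = (1.9 / 462) * 100
Linearity = 0.411 %FS

0.411 %FS


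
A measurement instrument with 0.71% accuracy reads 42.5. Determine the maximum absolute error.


Absolute error = (accuracy% / 100) * reading.
Error = (0.71 / 100) * 42.5
Error = 0.0071 * 42.5
Error = 0.3017

0.3017


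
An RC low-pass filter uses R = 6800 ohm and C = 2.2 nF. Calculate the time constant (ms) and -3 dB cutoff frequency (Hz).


Time constant: tau = R * C.
tau = 6800 * 2.20e-09 = 1.496e-05 s
tau = 0.015 ms
Cutoff frequency: fc = 1 / (2*pi*R*C).
fc = 1 / (2*pi*1.496e-05) = 10638.7 Hz

tau = 0.015 ms, fc = 10638.7 Hz


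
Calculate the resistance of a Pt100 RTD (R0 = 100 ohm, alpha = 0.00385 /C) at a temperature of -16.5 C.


The RTD equation: Rt = R0 * (1 + alpha * T).
Rt = 100 * (1 + 0.00385 * -16.5)
Rt = 100 * (1 + -0.063525)
Rt = 100 * 0.936475
Rt = 93.647 ohm

93.647 ohm


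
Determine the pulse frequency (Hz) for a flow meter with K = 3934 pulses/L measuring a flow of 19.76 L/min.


Frequency = K * Q / 60 (converting L/min to L/s).
f = 3934 * 19.76 / 60
f = 77735.84 / 60
f = 1295.6 Hz

1295.6 Hz


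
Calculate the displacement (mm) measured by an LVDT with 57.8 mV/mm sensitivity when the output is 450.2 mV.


Displacement = Vout / sensitivity.
d = 450.2 / 57.8
d = 7.789 mm

7.789 mm


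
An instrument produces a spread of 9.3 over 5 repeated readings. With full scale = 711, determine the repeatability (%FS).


Repeatability = (spread / full scale) * 100%.
R = (9.3 / 711) * 100
R = 1.308 %FS

1.308 %FS


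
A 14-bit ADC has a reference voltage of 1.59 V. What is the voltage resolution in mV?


The resolution (LSB) of an ADC is Vref / 2^n.
LSB = 1.59 / 2^14
LSB = 1.59 / 16384
LSB = 9.705e-05 V = 0.0970459 mV

0.0970459 mV


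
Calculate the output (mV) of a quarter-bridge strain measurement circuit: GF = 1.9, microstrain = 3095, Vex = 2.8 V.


Quarter bridge output: Vout = (GF * epsilon * Vex) / 4.
Vout = (1.9 * 3095e-6 * 2.8) / 4
Vout = 0.0164654 / 4 V
Vout = 0.00411635 V = 4.1163 mV

4.1163 mV


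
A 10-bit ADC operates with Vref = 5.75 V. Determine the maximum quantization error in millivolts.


The maximum quantization error is +/- LSB/2.
LSB = Vref / 2^n = 5.75 / 1024 = 0.00561523 V
Max error = LSB / 2 = 0.00561523 / 2 = 0.00280762 V
Max error = 2.8076 mV

2.8076 mV


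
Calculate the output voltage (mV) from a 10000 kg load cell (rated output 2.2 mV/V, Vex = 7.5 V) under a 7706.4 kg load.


Vout = rated_output * Vex * (load / capacity).
Vout = 2.2 * 7.5 * (7706.4 / 10000)
Vout = 2.2 * 7.5 * 0.77064
Vout = 12.716 mV

12.716 mV


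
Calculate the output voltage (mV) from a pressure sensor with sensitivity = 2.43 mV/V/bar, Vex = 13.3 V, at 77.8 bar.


Output = sensitivity * Vex * P.
Vout = 2.43 * 13.3 * 77.8
Vout = 32.319 * 77.8
Vout = 2514.42 mV

2514.42 mV


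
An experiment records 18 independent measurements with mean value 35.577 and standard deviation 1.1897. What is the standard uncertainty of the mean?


The standard uncertainty for Type A evaluation is u = s / sqrt(n).
u = 1.1897 / sqrt(18)
u = 1.1897 / 4.2426
u = 0.2804

0.2804


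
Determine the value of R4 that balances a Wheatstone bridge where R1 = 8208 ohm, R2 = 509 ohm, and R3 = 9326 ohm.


At balance: R1*R4 = R2*R3, so R4 = R2*R3/R1.
R4 = 509 * 9326 / 8208
R4 = 4746934 / 8208
R4 = 578.33 ohm

578.33 ohm


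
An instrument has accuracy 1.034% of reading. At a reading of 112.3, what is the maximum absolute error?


Absolute error = (accuracy% / 100) * reading.
Error = (1.034 / 100) * 112.3
Error = 0.01034 * 112.3
Error = 1.1612

1.1612


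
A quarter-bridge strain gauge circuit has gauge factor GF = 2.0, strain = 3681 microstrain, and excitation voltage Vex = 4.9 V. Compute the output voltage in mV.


Quarter bridge output: Vout = (GF * epsilon * Vex) / 4.
Vout = (2.0 * 3681e-6 * 4.9) / 4
Vout = 0.0360738 / 4 V
Vout = 0.00901845 V = 9.0185 mV

9.0185 mV


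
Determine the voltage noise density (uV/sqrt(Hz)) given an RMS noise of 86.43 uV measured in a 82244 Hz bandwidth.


Noise spectral density = Vrms / sqrt(BW).
NSD = 86.43 / sqrt(82244)
NSD = 86.43 / 286.7821
NSD = 0.3014 uV/sqrt(Hz)

0.3014 uV/sqrt(Hz)


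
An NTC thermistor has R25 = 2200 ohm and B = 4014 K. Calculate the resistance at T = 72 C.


NTC thermistor equation: Rt = R25 * exp(B * (1/T - 1/T25)).
T in Kelvin: 345.15 K, T25 = 298.15 K
1/T - 1/T25 = 1/345.15 - 1/298.15 = -0.00045673
B * (1/T - 1/T25) = 4014 * -0.00045673 = -1.8333
Rt = 2200 * exp(-1.8333) = 351.7 ohm

351.7 ohm


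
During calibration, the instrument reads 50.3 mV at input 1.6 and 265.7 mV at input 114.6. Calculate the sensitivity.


Sensitivity = (y2 - y1) / (x2 - x1).
S = (265.7 - 50.3) / (114.6 - 1.6)
S = 215.4 / 113.0
S = 1.9062 mV/unit

1.9062 mV/unit


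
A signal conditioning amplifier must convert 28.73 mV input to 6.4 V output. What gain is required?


Gain = Vout / Vin (converting to same units).
G = 6.4 V / 28.73 mV
G = 6400.0 mV / 28.73 mV
G = 222.76

222.76


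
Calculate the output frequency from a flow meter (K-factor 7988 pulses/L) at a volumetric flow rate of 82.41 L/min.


Frequency = K * Q / 60 (converting L/min to L/s).
f = 7988 * 82.41 / 60
f = 658291.08 / 60
f = 10971.52 Hz

10971.52 Hz


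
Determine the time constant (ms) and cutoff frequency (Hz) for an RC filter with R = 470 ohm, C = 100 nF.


Time constant: tau = R * C.
tau = 470 * 1.00e-07 = 4.7e-05 s
tau = 0.047 ms
Cutoff frequency: fc = 1 / (2*pi*R*C).
fc = 1 / (2*pi*4.7e-05) = 3386.28 Hz

tau = 0.047 ms, fc = 3386.28 Hz


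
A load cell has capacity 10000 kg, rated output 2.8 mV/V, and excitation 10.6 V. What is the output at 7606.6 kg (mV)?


Vout = rated_output * Vex * (load / capacity).
Vout = 2.8 * 10.6 * (7606.6 / 10000)
Vout = 2.8 * 10.6 * 0.76066
Vout = 22.576 mV

22.576 mV


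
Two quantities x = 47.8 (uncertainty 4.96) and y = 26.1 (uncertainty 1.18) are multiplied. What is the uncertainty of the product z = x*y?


For a product z = x*y, the relative uncertainty is:
uz/z = sqrt((ux/x)^2 + (uy/y)^2)
Relative uncertainties: ux/x = 4.96/47.8 = 0.103766
uy/y = 1.18/26.1 = 0.045211
z = 47.8 * 26.1 = 1247.6
uz = 1247.6 * sqrt(0.103766^2 + 0.045211^2) = 141.21

141.21


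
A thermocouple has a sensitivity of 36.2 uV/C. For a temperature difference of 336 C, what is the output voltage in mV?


The thermocouple output V = sensitivity * dT.
V = 36.2 uV/C * 336 C
V = 12163.2 uV
V = 12.163 mV

12.163 mV


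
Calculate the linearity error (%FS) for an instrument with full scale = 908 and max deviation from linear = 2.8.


Linearity error = (max deviation / full scale) * 100%.
Linearity = (2.8 / 908) * 100
Linearity = 0.308 %FS

0.308 %FS


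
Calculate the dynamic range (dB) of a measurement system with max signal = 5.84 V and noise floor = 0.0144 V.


Dynamic range = 20 * log10(Vmax / Vnoise).
DR = 20 * log10(5.84 / 0.0144)
DR = 20 * log10(405.56)
DR = 52.16 dB

52.16 dB


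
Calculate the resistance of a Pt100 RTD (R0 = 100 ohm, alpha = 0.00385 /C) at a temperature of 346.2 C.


The RTD equation: Rt = R0 * (1 + alpha * T).
Rt = 100 * (1 + 0.00385 * 346.2)
Rt = 100 * (1 + 1.33287)
Rt = 100 * 2.33287
Rt = 233.287 ohm

233.287 ohm


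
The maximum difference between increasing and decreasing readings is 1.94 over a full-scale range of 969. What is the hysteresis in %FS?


Hysteresis = (max difference / full scale) * 100%.
H = (1.94 / 969) * 100
H = 0.2 %FS

0.2 %FS


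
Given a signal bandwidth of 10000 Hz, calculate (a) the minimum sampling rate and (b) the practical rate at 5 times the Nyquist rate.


By Nyquist theorem, fs_min = 2 * fmax.
fs_min = 2 * 10000 = 20000 Hz
Practical rate = 5 * fs_min = 5 * 20000 = 100000 Hz

fs_min = 20000 Hz, fs_practical = 100000 Hz


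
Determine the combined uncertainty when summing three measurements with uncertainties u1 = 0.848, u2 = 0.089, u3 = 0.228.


For a sum of independent quantities, uc = sqrt(u1^2 + u2^2 + u3^2).
uc = sqrt(0.848^2 + 0.089^2 + 0.228^2)
uc = sqrt(0.719104 + 0.007921 + 0.051984)
uc = 0.8826

0.8826


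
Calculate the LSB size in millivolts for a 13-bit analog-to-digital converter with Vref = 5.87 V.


The resolution (LSB) of an ADC is Vref / 2^n.
LSB = 5.87 / 2^13
LSB = 5.87 / 8192
LSB = 0.00071655 V = 0.71655273 mV

0.71655273 mV


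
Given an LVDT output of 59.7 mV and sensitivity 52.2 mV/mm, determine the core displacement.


Displacement = Vout / sensitivity.
d = 59.7 / 52.2
d = 1.144 mm

1.144 mm


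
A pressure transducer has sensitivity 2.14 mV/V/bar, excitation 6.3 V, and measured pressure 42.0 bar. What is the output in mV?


Output = sensitivity * Vex * P.
Vout = 2.14 * 6.3 * 42.0
Vout = 13.482 * 42.0
Vout = 566.24 mV

566.24 mV


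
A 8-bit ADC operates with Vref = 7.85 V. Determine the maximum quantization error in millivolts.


The maximum quantization error is +/- LSB/2.
LSB = Vref / 2^n = 7.85 / 256 = 0.03066406 V
Max error = LSB / 2 = 0.03066406 / 2 = 0.01533203 V
Max error = 15.332 mV

15.332 mV


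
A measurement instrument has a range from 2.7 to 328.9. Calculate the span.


Span = upper range - lower range.
Span = 328.9 - (2.7)
Span = 326.2

326.2


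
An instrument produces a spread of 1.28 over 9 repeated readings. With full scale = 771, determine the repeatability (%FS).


Repeatability = (spread / full scale) * 100%.
R = (1.28 / 771) * 100
R = 0.166 %FS

0.166 %FS


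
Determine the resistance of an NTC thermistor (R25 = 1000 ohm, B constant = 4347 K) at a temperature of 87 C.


NTC thermistor equation: Rt = R25 * exp(B * (1/T - 1/T25)).
T in Kelvin: 360.15 K, T25 = 298.15 K
1/T - 1/T25 = 1/360.15 - 1/298.15 = -0.0005774
B * (1/T - 1/T25) = 4347 * -0.0005774 = -2.5099
Rt = 1000 * exp(-2.5099) = 81.3 ohm

81.3 ohm


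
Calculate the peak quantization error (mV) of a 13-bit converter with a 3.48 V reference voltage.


The maximum quantization error is +/- LSB/2.
LSB = Vref / 2^n = 3.48 / 8192 = 0.0004248 V
Max error = LSB / 2 = 0.0004248 / 2 = 0.0002124 V
Max error = 0.2124 mV

0.2124 mV


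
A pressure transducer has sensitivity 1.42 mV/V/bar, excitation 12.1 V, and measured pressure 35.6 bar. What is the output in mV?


Output = sensitivity * Vex * P.
Vout = 1.42 * 12.1 * 35.6
Vout = 17.182 * 35.6
Vout = 611.68 mV

611.68 mV


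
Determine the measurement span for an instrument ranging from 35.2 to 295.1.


Span = upper range - lower range.
Span = 295.1 - (35.2)
Span = 259.9

259.9


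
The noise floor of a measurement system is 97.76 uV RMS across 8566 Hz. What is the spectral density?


Noise spectral density = Vrms / sqrt(BW).
NSD = 97.76 / sqrt(8566)
NSD = 97.76 / 92.5527
NSD = 1.0563 uV/sqrt(Hz)

1.0563 uV/sqrt(Hz)


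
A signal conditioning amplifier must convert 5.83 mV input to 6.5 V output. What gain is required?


Gain = Vout / Vin (converting to same units).
G = 6.5 V / 5.83 mV
G = 6500.0 mV / 5.83 mV
G = 1114.92

1114.92


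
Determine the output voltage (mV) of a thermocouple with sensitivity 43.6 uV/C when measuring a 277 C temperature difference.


The thermocouple output V = sensitivity * dT.
V = 43.6 uV/C * 277 C
V = 12077.2 uV
V = 12.077 mV

12.077 mV


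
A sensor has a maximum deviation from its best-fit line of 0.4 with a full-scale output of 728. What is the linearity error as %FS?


Linearity error = (max deviation / full scale) * 100%.
Linearity = (0.4 / 728) * 100
Linearity = 0.055 %FS

0.055 %FS


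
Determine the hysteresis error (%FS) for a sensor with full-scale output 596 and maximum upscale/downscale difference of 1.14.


Hysteresis = (max difference / full scale) * 100%.
H = (1.14 / 596) * 100
H = 0.191 %FS

0.191 %FS


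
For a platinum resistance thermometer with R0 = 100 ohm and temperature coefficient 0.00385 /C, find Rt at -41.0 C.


The RTD equation: Rt = R0 * (1 + alpha * T).
Rt = 100 * (1 + 0.00385 * -41.0)
Rt = 100 * (1 + -0.15785)
Rt = 100 * 0.84215
Rt = 84.215 ohm

84.215 ohm


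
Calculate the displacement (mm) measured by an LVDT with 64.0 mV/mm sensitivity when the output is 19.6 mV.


Displacement = Vout / sensitivity.
d = 19.6 / 64.0
d = 0.306 mm

0.306 mm


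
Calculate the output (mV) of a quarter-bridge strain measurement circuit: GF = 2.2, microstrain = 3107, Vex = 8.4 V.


Quarter bridge output: Vout = (GF * epsilon * Vex) / 4.
Vout = (2.2 * 3107e-6 * 8.4) / 4
Vout = 0.05741736 / 4 V
Vout = 0.01435434 V = 14.3543 mV

14.3543 mV


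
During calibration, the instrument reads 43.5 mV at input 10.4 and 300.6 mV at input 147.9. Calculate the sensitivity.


Sensitivity = (y2 - y1) / (x2 - x1).
S = (300.6 - 43.5) / (147.9 - 10.4)
S = 257.1 / 137.5
S = 1.8698 mV/unit

1.8698 mV/unit


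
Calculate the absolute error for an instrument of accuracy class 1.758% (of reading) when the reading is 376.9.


Absolute error = (accuracy% / 100) * reading.
Error = (1.758 / 100) * 376.9
Error = 0.01758 * 376.9
Error = 6.6259

6.6259


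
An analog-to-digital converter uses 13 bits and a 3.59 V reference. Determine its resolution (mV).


The resolution (LSB) of an ADC is Vref / 2^n.
LSB = 3.59 / 2^13
LSB = 3.59 / 8192
LSB = 0.00043823 V = 0.43823242 mV

0.43823242 mV


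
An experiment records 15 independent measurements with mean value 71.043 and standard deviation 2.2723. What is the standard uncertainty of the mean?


The standard uncertainty for Type A evaluation is u = s / sqrt(n).
u = 2.2723 / sqrt(15)
u = 2.2723 / 3.873
u = 0.5867

0.5867


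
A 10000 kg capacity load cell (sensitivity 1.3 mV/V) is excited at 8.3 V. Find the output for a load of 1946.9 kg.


Vout = rated_output * Vex * (load / capacity).
Vout = 1.3 * 8.3 * (1946.9 / 10000)
Vout = 1.3 * 8.3 * 0.19469
Vout = 2.101 mV

2.101 mV


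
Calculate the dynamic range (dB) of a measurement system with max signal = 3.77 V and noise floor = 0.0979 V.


Dynamic range = 20 * log10(Vmax / Vnoise).
DR = 20 * log10(3.77 / 0.0979)
DR = 20 * log10(38.51)
DR = 31.71 dB

31.71 dB


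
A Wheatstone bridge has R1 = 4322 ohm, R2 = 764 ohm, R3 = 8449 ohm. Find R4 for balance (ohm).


At balance: R1*R4 = R2*R3, so R4 = R2*R3/R1.
R4 = 764 * 8449 / 4322
R4 = 6455036 / 4322
R4 = 1493.53 ohm

1493.53 ohm


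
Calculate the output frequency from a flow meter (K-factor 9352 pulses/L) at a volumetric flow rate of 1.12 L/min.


Frequency = K * Q / 60 (converting L/min to L/s).
f = 9352 * 1.12 / 60
f = 10474.24 / 60
f = 174.57 Hz

174.57 Hz


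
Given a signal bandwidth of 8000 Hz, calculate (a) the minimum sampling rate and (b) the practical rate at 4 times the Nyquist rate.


By Nyquist theorem, fs_min = 2 * fmax.
fs_min = 2 * 8000 = 16000 Hz
Practical rate = 4 * fs_min = 4 * 16000 = 64000 Hz

fs_min = 16000 Hz, fs_practical = 64000 Hz


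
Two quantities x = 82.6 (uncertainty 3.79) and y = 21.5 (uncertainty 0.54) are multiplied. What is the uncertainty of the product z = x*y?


For a product z = x*y, the relative uncertainty is:
uz/z = sqrt((ux/x)^2 + (uy/y)^2)
Relative uncertainties: ux/x = 3.79/82.6 = 0.045884
uy/y = 0.54/21.5 = 0.025116
z = 82.6 * 21.5 = 1775.9
uz = 1775.9 * sqrt(0.045884^2 + 0.025116^2) = 92.894

92.894


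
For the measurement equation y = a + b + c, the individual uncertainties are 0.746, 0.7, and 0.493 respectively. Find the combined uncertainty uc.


For a sum of independent quantities, uc = sqrt(u1^2 + u2^2 + u3^2).
uc = sqrt(0.746^2 + 0.7^2 + 0.493^2)
uc = sqrt(0.556516 + 0.49 + 0.243049)
uc = 1.1356

1.1356


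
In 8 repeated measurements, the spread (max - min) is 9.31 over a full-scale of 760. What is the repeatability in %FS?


Repeatability = (spread / full scale) * 100%.
R = (9.31 / 760) * 100
R = 1.225 %FS

1.225 %FS


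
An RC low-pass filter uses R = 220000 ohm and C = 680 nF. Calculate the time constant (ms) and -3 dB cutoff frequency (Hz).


Time constant: tau = R * C.
tau = 220000 * 6.80e-07 = 0.1496 s
tau = 149.6 ms
Cutoff frequency: fc = 1 / (2*pi*R*C).
fc = 1 / (2*pi*0.1496) = 1.06 Hz

tau = 149.6 ms, fc = 1.06 Hz


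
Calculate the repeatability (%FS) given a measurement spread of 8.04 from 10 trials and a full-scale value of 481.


Repeatability = (spread / full scale) * 100%.
R = (8.04 / 481) * 100
R = 1.672 %FS

1.672 %FS
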